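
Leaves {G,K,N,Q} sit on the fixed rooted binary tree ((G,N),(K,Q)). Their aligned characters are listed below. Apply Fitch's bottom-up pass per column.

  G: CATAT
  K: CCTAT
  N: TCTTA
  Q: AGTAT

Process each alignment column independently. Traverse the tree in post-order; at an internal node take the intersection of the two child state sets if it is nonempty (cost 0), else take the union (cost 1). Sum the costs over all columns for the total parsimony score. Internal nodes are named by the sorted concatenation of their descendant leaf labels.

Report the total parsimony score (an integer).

GN@0: {C} ∪ {T} = {C,T} (union, +1)
KQ@0: {C} ∪ {A} = {A,C} (union, +1)
GKNQ@0: {C,T} ∩ {A,C} = {C} (intersection, +0)
GN@1: {A} ∪ {C} = {A,C} (union, +1)
KQ@1: {C} ∪ {G} = {C,G} (union, +1)
GKNQ@1: {A,C} ∩ {C,G} = {C} (intersection, +0)
GN@2: {T} ∩ {T} = {T} (intersection, +0)
KQ@2: {T} ∩ {T} = {T} (intersection, +0)
GKNQ@2: {T} ∩ {T} = {T} (intersection, +0)
GN@3: {A} ∪ {T} = {A,T} (union, +1)
KQ@3: {A} ∩ {A} = {A} (intersection, +0)
GKNQ@3: {A,T} ∩ {A} = {A} (intersection, +0)
GN@4: {T} ∪ {A} = {A,T} (union, +1)
KQ@4: {T} ∩ {T} = {T} (intersection, +0)
GKNQ@4: {A,T} ∩ {T} = {T} (intersection, +0)
per-site changes: [2, 2, 0, 1, 1]; total = 6

6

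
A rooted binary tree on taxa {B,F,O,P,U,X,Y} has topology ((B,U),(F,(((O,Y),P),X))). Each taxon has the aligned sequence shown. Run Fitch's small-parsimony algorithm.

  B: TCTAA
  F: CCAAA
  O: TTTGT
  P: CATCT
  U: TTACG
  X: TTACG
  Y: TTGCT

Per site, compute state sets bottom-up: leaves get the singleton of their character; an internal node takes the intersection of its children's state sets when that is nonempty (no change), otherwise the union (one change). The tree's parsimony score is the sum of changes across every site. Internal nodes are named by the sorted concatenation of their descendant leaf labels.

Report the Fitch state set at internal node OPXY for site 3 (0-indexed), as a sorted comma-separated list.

[col 0] BU: children B:{T}, U:{T} ∩→ {T}; cost 0
[col 0] OY: children O:{T}, Y:{T} ∩→ {T}; cost 0
[col 0] OPY: children OY:{T}, P:{C} ∪→ {C,T}; cost 1
[col 0] OPXY: children OPY:{C,T}, X:{T} ∩→ {T}; cost 0
[col 0] FOPXY: children F:{C}, OPXY:{T} ∪→ {C,T}; cost 1
[col 0] BFOPUXY: children BU:{T}, FOPXY:{C,T} ∩→ {T}; cost 0
[col 1] BU: children B:{C}, U:{T} ∪→ {C,T}; cost 1
[col 1] OY: children O:{T}, Y:{T} ∩→ {T}; cost 0
[col 1] OPY: children OY:{T}, P:{A} ∪→ {A,T}; cost 1
[col 1] OPXY: children OPY:{A,T}, X:{T} ∩→ {T}; cost 0
[col 1] FOPXY: children F:{C}, OPXY:{T} ∪→ {C,T}; cost 1
[col 1] BFOPUXY: children BU:{C,T}, FOPXY:{C,T} ∩→ {C,T}; cost 0
[col 2] BU: children B:{T}, U:{A} ∪→ {A,T}; cost 1
[col 2] OY: children O:{T}, Y:{G} ∪→ {G,T}; cost 1
[col 2] OPY: children OY:{G,T}, P:{T} ∩→ {T}; cost 0
[col 2] OPXY: children OPY:{T}, X:{A} ∪→ {A,T}; cost 1
[col 2] FOPXY: children F:{A}, OPXY:{A,T} ∩→ {A}; cost 0
[col 2] BFOPUXY: children BU:{A,T}, FOPXY:{A} ∩→ {A}; cost 0
[col 3] BU: children B:{A}, U:{C} ∪→ {A,C}; cost 1
[col 3] OY: children O:{G}, Y:{C} ∪→ {C,G}; cost 1
[col 3] OPY: children OY:{C,G}, P:{C} ∩→ {C}; cost 0
[col 3] OPXY: children OPY:{C}, X:{C} ∩→ {C}; cost 0
[col 3] FOPXY: children F:{A}, OPXY:{C} ∪→ {A,C}; cost 1
[col 3] BFOPUXY: children BU:{A,C}, FOPXY:{A,C} ∩→ {A,C}; cost 0
[col 4] BU: children B:{A}, U:{G} ∪→ {A,G}; cost 1
[col 4] OY: children O:{T}, Y:{T} ∩→ {T}; cost 0
[col 4] OPY: children OY:{T}, P:{T} ∩→ {T}; cost 0
[col 4] OPXY: children OPY:{T}, X:{G} ∪→ {G,T}; cost 1
[col 4] FOPXY: children F:{A}, OPXY:{G,T} ∪→ {A,G,T}; cost 1
[col 4] BFOPUXY: children BU:{A,G}, FOPXY:{A,G,T} ∩→ {A,G}; cost 0
per-site changes: [2, 3, 3, 3, 3]; total = 14

C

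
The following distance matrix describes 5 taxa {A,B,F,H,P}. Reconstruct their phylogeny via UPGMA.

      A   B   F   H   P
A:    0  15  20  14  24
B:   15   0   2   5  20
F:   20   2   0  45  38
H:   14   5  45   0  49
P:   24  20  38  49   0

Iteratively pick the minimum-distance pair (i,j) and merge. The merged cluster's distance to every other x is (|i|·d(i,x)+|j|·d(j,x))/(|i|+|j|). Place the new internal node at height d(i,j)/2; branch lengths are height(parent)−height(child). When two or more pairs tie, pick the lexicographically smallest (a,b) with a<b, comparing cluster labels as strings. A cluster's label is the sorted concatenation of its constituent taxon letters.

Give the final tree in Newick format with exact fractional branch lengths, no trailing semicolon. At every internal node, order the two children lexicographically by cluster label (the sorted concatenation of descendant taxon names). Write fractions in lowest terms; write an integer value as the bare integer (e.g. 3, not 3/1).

iteration 1: select B,F (d=2); attach at lengths (1, 1); label the merged cluster BF
  updated: d(A,BF)=35/2, d(BF,H)=25, d(BF,P)=29
iteration 2: select A,H (d=14); attach at lengths (7, 7); label the merged cluster AH
  updated: d(AH,BF)=85/4, d(AH,P)=73/2
iteration 3: select AH,BF (d=85/4); attach at lengths (29/8, 77/8); label the merged cluster ABFH
  updated: d(ABFH,P)=131/4
iteration 4: select ABFH,P (d=131/4); attach at lengths (23/4, 131/8); label the merged cluster ABFHP
final tree: (((A:7,H:7):29/8,(B:1,F:1):77/8):23/4,P:131/8)
total length: 411/8

(((A:7,H:7):29/8,(B:1,F:1):77/8):23/4,P:131/8)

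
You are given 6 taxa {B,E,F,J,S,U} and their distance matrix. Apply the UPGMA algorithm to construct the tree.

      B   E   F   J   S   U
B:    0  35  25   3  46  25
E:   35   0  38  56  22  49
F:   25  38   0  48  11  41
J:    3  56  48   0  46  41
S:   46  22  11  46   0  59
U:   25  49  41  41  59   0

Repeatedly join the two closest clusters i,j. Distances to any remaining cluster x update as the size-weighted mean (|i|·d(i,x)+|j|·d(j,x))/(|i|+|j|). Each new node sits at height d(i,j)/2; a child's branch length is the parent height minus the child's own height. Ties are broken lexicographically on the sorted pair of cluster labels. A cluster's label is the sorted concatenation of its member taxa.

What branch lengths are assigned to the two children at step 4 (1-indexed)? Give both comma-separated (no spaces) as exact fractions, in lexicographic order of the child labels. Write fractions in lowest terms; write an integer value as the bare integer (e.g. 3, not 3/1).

iteration 1: select B,J (d=3); attach at lengths (3/2, 3/2); label the merged cluster BJ
  updated: d(BJ,E)=91/2, d(BJ,F)=73/2, d(BJ,S)=46, d(BJ,U)=33
iteration 2: select F,S (d=11); attach at lengths (11/2, 11/2); label the merged cluster FS
  updated: d(BJ,FS)=165/4, d(E,FS)=30, d(FS,U)=50
iteration 3: select E,FS (d=30); attach at lengths (15, 19/2); label the merged cluster EFS
  updated: d(BJ,EFS)=128/3, d(EFS,U)=149/3
iteration 4: select BJ,U (d=33); attach at lengths (15, 33/2); label the merged cluster BJU
  updated: d(BJU,EFS)=45
iteration 5: select BJU,EFS (d=45); attach at lengths (6, 15/2); label the merged cluster BEFJSU
final tree: (((B:3/2,J:3/2):15,U:33/2):6,(E:15,(F:11/2,S:11/2):19/2):15/2)
total length: 167/2

15,33/2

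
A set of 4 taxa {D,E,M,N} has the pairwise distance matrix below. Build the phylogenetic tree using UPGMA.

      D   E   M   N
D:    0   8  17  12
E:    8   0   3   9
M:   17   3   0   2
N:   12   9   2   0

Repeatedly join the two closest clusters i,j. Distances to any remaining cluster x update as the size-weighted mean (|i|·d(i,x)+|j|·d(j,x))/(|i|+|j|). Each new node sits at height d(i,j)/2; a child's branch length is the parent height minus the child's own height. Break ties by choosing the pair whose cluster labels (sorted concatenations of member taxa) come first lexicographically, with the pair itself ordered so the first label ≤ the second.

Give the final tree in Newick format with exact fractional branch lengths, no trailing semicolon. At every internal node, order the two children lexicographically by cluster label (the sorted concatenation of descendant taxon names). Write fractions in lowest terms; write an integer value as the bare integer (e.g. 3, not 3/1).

(D:37/6,(E:3,(M:1,N:1):2):19/6)

step 1: merge (M,N) at d=2; branch lengths M→1, N→1; new cluster MN
  updated: d(D,MN)=29/2, d(E,MN)=6
step 2: merge (E,MN) at d=6; branch lengths E→3, MN→2; new cluster EMN
  updated: d(D,EMN)=37/3
step 3: merge (D,EMN) at d=37/3; branch lengths D→37/6, EMN→19/6; new cluster DEMN
final tree: (D:37/6,(E:3,(M:1,N:1):2):19/6)
total length: 49/3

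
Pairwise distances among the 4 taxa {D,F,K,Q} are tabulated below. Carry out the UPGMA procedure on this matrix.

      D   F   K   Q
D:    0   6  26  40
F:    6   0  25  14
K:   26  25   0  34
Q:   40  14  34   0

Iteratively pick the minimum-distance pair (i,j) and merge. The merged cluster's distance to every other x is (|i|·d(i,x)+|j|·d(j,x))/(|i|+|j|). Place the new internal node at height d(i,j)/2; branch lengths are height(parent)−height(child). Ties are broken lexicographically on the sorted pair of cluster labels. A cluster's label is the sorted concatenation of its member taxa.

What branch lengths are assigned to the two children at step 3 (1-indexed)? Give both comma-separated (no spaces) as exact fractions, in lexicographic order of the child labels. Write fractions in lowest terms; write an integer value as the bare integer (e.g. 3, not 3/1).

23/12,44/3

step 1: merge (D,F) at d=6; branch lengths D→3, F→3; new cluster DF
  updated: d(DF,K)=51/2, d(DF,Q)=27
step 2: merge (DF,K) at d=51/2; branch lengths DF→39/4, K→51/4; new cluster DFK
  updated: d(DFK,Q)=88/3
step 3: merge (DFK,Q) at d=88/3; branch lengths DFK→23/12, Q→44/3; new cluster DFKQ
final tree: (((D:3,F:3):39/4,K:51/4):23/12,Q:44/3)
total length: 541/12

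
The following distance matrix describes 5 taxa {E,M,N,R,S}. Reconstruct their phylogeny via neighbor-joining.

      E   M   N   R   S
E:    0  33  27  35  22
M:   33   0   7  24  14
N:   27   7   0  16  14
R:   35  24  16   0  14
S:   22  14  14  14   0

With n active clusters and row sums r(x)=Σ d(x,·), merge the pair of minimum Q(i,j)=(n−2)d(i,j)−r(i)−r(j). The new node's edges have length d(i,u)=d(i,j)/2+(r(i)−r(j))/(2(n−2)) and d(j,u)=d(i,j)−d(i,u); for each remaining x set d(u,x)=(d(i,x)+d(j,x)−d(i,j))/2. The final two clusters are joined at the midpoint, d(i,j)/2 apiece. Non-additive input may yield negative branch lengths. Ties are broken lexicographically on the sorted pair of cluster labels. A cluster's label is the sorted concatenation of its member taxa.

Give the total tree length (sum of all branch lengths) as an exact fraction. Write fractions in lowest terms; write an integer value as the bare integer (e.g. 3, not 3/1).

iteration 1: select M,N (d=7, Q=-121); attach at lengths (35/6, 7/6); label the merged cluster MN
  updated: d(E,MN)=53/2, d(MN,R)=33/2, d(MN,S)=21/2
iteration 2: select E,S (d=22, Q=-86); attach at lengths (81/4, 7/4); label the merged cluster ES
  updated: d(ES,MN)=15/2, d(ES,R)=27/2
iteration 3: select ES,MN (d=15/2, Q=-75/2); attach at lengths (9/4, 21/4); label the merged cluster EMNS
  updated: d(EMNS,R)=45/4
iteration 4: select EMNS,R (d=45/4); attach at lengths (45/8, 45/8); label the merged cluster EMNRS
final tree: (((E:81/4,S:7/4):9/4,(M:35/6,N:7/6):21/4):45/8,R:45/8)
total length: 191/4

191/4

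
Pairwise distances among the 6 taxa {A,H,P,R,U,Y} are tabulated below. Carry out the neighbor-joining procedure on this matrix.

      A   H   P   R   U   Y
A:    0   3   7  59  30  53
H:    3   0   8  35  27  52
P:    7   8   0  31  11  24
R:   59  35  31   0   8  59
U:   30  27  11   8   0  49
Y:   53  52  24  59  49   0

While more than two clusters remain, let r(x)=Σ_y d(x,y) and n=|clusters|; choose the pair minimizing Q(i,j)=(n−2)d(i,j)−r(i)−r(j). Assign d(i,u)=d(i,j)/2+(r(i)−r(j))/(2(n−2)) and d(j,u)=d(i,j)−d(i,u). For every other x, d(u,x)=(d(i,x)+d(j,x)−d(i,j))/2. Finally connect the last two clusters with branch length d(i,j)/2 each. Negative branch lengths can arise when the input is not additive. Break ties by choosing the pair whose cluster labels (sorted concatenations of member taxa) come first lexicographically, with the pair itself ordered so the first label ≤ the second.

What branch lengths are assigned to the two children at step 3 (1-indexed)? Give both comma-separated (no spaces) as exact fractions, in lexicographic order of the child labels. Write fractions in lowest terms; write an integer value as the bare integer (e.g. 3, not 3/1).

step 1: merge (R,U) at d=8, Q=-285; branch lengths R→99/8, U→-35/8; new cluster RU
  updated: d(A,RU)=81/2, d(H,RU)=27, d(P,RU)=17, d(RU,Y)=50
step 2: merge (A,H) at d=3, Q=-369/2; branch lengths A→15/4, H→-3/4; new cluster AH
  updated: d(AH,P)=6, d(AH,RU)=129/4, d(AH,Y)=51
step 3: merge (AH,P) at d=6, Q=-497/4; branch lengths AH→217/16, P→-121/16; new cluster AHP
  updated: d(AHP,RU)=173/8, d(AHP,Y)=69/2
step 4: merge (AHP,RU) at d=173/8, Q=-849/8; branch lengths AHP→49/16, RU→297/16; new cluster AHPRU
  updated: d(AHPRU,Y)=503/16
step 5: merge (AHPRU,Y) at d=503/16; branch lengths AHPRU→503/32, Y→503/32; new cluster AHPRUY
final tree: ((((A:15/4,H:-3/4):217/16,P:-121/16):49/16,(R:99/8,U:-35/8):297/16):503/32,Y:503/32)
total length: 1121/16

217/16,-121/16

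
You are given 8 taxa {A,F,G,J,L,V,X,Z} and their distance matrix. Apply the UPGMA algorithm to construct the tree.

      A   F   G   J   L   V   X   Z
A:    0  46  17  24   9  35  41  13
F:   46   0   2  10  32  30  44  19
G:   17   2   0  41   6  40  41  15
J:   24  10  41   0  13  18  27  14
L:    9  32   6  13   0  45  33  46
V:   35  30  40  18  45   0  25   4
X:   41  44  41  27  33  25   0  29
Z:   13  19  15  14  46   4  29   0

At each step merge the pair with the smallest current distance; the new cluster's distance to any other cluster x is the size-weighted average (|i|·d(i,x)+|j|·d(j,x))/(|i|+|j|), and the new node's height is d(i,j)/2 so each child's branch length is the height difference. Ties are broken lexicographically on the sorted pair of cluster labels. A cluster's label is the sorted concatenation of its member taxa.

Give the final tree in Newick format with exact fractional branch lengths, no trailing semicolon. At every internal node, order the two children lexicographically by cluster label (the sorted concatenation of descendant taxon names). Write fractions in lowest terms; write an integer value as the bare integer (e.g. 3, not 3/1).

(((A:9/2,L:9/2):65/8,(F:1,G:1):93/8):43/16,((J:8,(V:2,Z:2):6):11/2,X:27/2):29/16)

1. join F+G (d=2) ⇒ FG; edges |F|=1, |G|=1
  updated: d(A,FG)=63/2, d(FG,J)=51/2, d(FG,L)=19, d(FG,V)=35, d(FG,X)=85/2, d(FG,Z)=17
2. join V+Z (d=4) ⇒ VZ; edges |V|=2, |Z|=2
  updated: d(A,VZ)=24, d(FG,VZ)=26, d(J,VZ)=16, d(L,VZ)=91/2, d(VZ,X)=27
3. join A+L (d=9) ⇒ AL; edges |A|=9/2, |L|=9/2
  updated: d(AL,FG)=101/4, d(AL,J)=37/2, d(AL,VZ)=139/4, d(AL,X)=37
4. join J+VZ (d=16) ⇒ JVZ; edges |J|=8, |VZ|=6
  updated: d(AL,JVZ)=88/3, d(FG,JVZ)=155/6, d(JVZ,X)=27
5. join AL+FG (d=101/4) ⇒ AFGL; edges |AL|=65/8, |FG|=93/8
  updated: d(AFGL,JVZ)=331/12, d(AFGL,X)=159/4
6. join JVZ+X (d=27) ⇒ JVXZ; edges |JVZ|=11/2, |X|=27/2
  updated: d(AFGL,JVXZ)=245/8
7. join AFGL+JVXZ (d=245/8) ⇒ AFGJLVXZ; edges |AFGL|=43/16, |JVXZ|=29/16
final tree: (((A:9/2,L:9/2):65/8,(F:1,G:1):93/8):43/16,((J:8,(V:2,Z:2):6):11/2,X:27/2):29/16)
total length: 289/4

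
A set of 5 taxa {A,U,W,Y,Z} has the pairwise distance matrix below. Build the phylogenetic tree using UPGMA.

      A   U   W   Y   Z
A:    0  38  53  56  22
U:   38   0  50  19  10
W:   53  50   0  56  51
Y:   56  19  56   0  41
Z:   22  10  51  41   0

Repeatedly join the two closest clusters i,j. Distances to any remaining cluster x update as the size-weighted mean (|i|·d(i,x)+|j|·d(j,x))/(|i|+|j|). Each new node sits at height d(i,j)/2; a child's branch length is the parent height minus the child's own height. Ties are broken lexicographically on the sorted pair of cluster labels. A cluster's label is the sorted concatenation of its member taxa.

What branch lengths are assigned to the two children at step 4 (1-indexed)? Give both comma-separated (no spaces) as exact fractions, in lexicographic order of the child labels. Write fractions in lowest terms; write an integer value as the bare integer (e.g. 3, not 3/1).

iteration 1: select U,Z (d=10); attach at lengths (5, 5); label the merged cluster UZ
  updated: d(A,UZ)=30, d(UZ,W)=101/2, d(UZ,Y)=30
iteration 2: select A,UZ (d=30); attach at lengths (15, 10); label the merged cluster AUZ
  updated: d(AUZ,W)=154/3, d(AUZ,Y)=116/3
iteration 3: select AUZ,Y (d=116/3); attach at lengths (13/3, 58/3); label the merged cluster AUYZ
  updated: d(AUYZ,W)=105/2
iteration 4: select AUYZ,W (d=105/2); attach at lengths (83/12, 105/4); label the merged cluster AUWYZ
final tree: (((A:15,(U:5,Z:5):10):13/3,Y:58/3):83/12,W:105/4)
total length: 551/6

83/12,105/4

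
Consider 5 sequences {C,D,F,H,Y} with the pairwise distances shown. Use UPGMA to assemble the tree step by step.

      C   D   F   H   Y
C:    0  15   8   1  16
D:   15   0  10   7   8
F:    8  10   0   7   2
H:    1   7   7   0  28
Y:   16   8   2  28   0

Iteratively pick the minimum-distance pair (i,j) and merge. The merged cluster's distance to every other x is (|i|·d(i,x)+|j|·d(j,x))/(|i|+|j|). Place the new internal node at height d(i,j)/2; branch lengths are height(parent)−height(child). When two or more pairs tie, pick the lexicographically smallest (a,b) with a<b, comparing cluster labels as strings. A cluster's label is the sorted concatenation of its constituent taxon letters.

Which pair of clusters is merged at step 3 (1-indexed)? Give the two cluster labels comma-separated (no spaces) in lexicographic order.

iteration 1: select C,H (d=1); attach at lengths (1/2, 1/2); label the merged cluster CH
  updated: d(CH,D)=11, d(CH,F)=15/2, d(CH,Y)=22
iteration 2: select F,Y (d=2); attach at lengths (1, 1); label the merged cluster FY
  updated: d(CH,FY)=59/4, d(D,FY)=9
iteration 3: select D,FY (d=9); attach at lengths (9/2, 7/2); label the merged cluster DFY
  updated: d(CH,DFY)=27/2
iteration 4: select CH,DFY (d=27/2); attach at lengths (25/4, 9/4); label the merged cluster CDFHY
final tree: ((C:1/2,H:1/2):25/4,(D:9/2,(F:1,Y:1):7/2):9/4)
total length: 39/2

D,FY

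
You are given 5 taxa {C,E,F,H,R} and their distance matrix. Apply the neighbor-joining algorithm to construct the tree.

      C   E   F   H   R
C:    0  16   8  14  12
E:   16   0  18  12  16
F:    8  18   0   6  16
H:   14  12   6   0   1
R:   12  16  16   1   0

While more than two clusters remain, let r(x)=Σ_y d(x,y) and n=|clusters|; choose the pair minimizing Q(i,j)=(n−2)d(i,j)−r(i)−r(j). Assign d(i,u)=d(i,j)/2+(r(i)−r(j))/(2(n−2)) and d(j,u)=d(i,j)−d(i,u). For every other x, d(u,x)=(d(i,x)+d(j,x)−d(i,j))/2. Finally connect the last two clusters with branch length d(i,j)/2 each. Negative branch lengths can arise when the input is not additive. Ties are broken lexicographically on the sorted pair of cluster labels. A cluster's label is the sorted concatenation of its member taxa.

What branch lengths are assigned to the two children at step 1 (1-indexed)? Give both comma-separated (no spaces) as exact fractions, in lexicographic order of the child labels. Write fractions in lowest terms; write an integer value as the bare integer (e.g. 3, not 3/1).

-3/2,5/2

1. join H+R (d=1, Q=-75) ⇒ HR; edges |H|=-3/2, |R|=5/2
  updated: d(C,HR)=25/2, d(E,HR)=27/2, d(F,HR)=21/2
2. join C+F (d=8, Q=-57) ⇒ CF; edges |C|=4, |F|=4
  updated: d(CF,E)=13, d(CF,HR)=15/2
3. join CF+E (d=13, Q=-34) ⇒ CEF; edges |CF|=7/2, |E|=19/2
  updated: d(CEF,HR)=4
4. join CEF+HR (d=4) ⇒ CEFHR; edges |CEF|=2, |HR|=2
final tree: (((C:4,F:4):7/2,E:19/2):2,(H:-3/2,R:5/2):2)
total length: 26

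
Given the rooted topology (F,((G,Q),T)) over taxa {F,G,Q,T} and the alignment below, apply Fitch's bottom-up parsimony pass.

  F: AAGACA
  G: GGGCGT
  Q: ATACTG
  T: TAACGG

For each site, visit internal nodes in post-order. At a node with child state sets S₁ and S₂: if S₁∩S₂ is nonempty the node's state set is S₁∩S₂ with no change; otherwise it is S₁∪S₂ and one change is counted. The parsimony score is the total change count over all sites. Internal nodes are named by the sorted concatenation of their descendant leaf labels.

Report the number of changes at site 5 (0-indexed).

site 0, node GQ: G={G} ∪ Q={A} → {A,G} (+1)
site 0, node GQT: GQ={A,G} ∪ T={T} → {A,G,T} (+1)
site 0, node FGQT: F={A} ∩ GQT={A,G,T} → {A} (+0)
site 1, node GQ: G={G} ∪ Q={T} → {G,T} (+1)
site 1, node GQT: GQ={G,T} ∪ T={A} → {A,G,T} (+1)
site 1, node FGQT: F={A} ∩ GQT={A,G,T} → {A} (+0)
site 2, node GQ: G={G} ∪ Q={A} → {A,G} (+1)
site 2, node GQT: GQ={A,G} ∩ T={A} → {A} (+0)
site 2, node FGQT: F={G} ∪ GQT={A} → {A,G} (+1)
site 3, node GQ: G={C} ∩ Q={C} → {C} (+0)
site 3, node GQT: GQ={C} ∩ T={C} → {C} (+0)
site 3, node FGQT: F={A} ∪ GQT={C} → {A,C} (+1)
site 4, node GQ: G={G} ∪ Q={T} → {G,T} (+1)
site 4, node GQT: GQ={G,T} ∩ T={G} → {G} (+0)
site 4, node FGQT: F={C} ∪ GQT={G} → {C,G} (+1)
site 5, node GQ: G={T} ∪ Q={G} → {G,T} (+1)
site 5, node GQT: GQ={G,T} ∩ T={G} → {G} (+0)
site 5, node FGQT: F={A} ∪ GQT={G} → {A,G} (+1)
per-site changes: [2, 2, 2, 1, 2, 2]; total = 11

2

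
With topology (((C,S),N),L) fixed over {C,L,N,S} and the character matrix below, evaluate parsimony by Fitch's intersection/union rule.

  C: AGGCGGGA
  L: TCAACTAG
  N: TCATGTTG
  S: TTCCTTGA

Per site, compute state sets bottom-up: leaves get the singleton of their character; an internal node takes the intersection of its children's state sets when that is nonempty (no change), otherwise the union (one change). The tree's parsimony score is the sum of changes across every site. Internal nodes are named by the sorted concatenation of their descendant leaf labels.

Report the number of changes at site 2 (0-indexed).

CS@0: {A} ∪ {T} = {A,T} (union, +1)
CNS@0: {A,T} ∩ {T} = {T} (intersection, +0)
CLNS@0: {T} ∩ {T} = {T} (intersection, +0)
CS@1: {G} ∪ {T} = {G,T} (union, +1)
CNS@1: {G,T} ∪ {C} = {C,G,T} (union, +1)
CLNS@1: {C,G,T} ∩ {C} = {C} (intersection, +0)
CS@2: {G} ∪ {C} = {C,G} (union, +1)
CNS@2: {C,G} ∪ {A} = {A,C,G} (union, +1)
CLNS@2: {A,C,G} ∩ {A} = {A} (intersection, +0)
CS@3: {C} ∩ {C} = {C} (intersection, +0)
CNS@3: {C} ∪ {T} = {C,T} (union, +1)
CLNS@3: {C,T} ∪ {A} = {A,C,T} (union, +1)
CS@4: {G} ∪ {T} = {G,T} (union, +1)
CNS@4: {G,T} ∩ {G} = {G} (intersection, +0)
CLNS@4: {G} ∪ {C} = {C,G} (union, +1)
CS@5: {G} ∪ {T} = {G,T} (union, +1)
CNS@5: {G,T} ∩ {T} = {T} (intersection, +0)
CLNS@5: {T} ∩ {T} = {T} (intersection, +0)
CS@6: {G} ∩ {G} = {G} (intersection, +0)
CNS@6: {G} ∪ {T} = {G,T} (union, +1)
CLNS@6: {G,T} ∪ {A} = {A,G,T} (union, +1)
CS@7: {A} ∩ {A} = {A} (intersection, +0)
CNS@7: {A} ∪ {G} = {A,G} (union, +1)
CLNS@7: {A,G} ∩ {G} = {G} (intersection, +0)
per-site changes: [1, 2, 2, 2, 2, 1, 2, 1]; total = 13

2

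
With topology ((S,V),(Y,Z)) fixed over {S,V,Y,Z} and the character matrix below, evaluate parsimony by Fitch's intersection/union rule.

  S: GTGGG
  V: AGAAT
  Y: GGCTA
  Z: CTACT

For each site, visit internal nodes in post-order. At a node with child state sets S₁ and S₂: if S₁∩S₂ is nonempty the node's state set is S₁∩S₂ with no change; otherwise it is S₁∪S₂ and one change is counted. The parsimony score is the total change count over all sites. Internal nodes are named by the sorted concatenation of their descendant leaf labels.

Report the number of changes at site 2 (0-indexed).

2

site 0, node SV: S={G} ∪ V={A} → {A,G} (+1)
site 0, node YZ: Y={G} ∪ Z={C} → {C,G} (+1)
site 0, node SVYZ: SV={A,G} ∩ YZ={C,G} → {G} (+0)
site 1, node SV: S={T} ∪ V={G} → {G,T} (+1)
site 1, node YZ: Y={G} ∪ Z={T} → {G,T} (+1)
site 1, node SVYZ: SV={G,T} ∩ YZ={G,T} → {G,T} (+0)
site 2, node SV: S={G} ∪ V={A} → {A,G} (+1)
site 2, node YZ: Y={C} ∪ Z={A} → {A,C} (+1)
site 2, node SVYZ: SV={A,G} ∩ YZ={A,C} → {A} (+0)
site 3, node SV: S={G} ∪ V={A} → {A,G} (+1)
site 3, node YZ: Y={T} ∪ Z={C} → {C,T} (+1)
site 3, node SVYZ: SV={A,G} ∪ YZ={C,T} → {A,C,G,T} (+1)
site 4, node SV: S={G} ∪ V={T} → {G,T} (+1)
site 4, node YZ: Y={A} ∪ Z={T} → {A,T} (+1)
site 4, node SVYZ: SV={G,T} ∩ YZ={A,T} → {T} (+0)
per-site changes: [2, 2, 2, 3, 2]; total = 11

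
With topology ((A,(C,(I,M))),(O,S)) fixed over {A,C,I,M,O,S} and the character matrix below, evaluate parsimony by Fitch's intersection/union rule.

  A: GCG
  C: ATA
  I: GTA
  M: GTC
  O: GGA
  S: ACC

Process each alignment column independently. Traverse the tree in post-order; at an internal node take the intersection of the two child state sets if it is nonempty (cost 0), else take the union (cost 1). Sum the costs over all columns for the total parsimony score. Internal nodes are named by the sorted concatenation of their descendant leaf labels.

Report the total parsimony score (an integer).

7

site 0, node IM: I={G} ∩ M={G} → {G} (+0)
site 0, node CIM: C={A} ∪ IM={G} → {A,G} (+1)
site 0, node ACIM: A={G} ∩ CIM={A,G} → {G} (+0)
site 0, node OS: O={G} ∪ S={A} → {A,G} (+1)
site 0, node ACIMOS: ACIM={G} ∩ OS={A,G} → {G} (+0)
site 1, node IM: I={T} ∩ M={T} → {T} (+0)
site 1, node CIM: C={T} ∩ IM={T} → {T} (+0)
site 1, node ACIM: A={C} ∪ CIM={T} → {C,T} (+1)
site 1, node OS: O={G} ∪ S={C} → {C,G} (+1)
site 1, node ACIMOS: ACIM={C,T} ∩ OS={C,G} → {C} (+0)
site 2, node IM: I={A} ∪ M={C} → {A,C} (+1)
site 2, node CIM: C={A} ∩ IM={A,C} → {A} (+0)
site 2, node ACIM: A={G} ∪ CIM={A} → {A,G} (+1)
site 2, node OS: O={A} ∪ S={C} → {A,C} (+1)
site 2, node ACIMOS: ACIM={A,G} ∩ OS={A,C} → {A} (+0)
per-site changes: [2, 2, 3]; total = 7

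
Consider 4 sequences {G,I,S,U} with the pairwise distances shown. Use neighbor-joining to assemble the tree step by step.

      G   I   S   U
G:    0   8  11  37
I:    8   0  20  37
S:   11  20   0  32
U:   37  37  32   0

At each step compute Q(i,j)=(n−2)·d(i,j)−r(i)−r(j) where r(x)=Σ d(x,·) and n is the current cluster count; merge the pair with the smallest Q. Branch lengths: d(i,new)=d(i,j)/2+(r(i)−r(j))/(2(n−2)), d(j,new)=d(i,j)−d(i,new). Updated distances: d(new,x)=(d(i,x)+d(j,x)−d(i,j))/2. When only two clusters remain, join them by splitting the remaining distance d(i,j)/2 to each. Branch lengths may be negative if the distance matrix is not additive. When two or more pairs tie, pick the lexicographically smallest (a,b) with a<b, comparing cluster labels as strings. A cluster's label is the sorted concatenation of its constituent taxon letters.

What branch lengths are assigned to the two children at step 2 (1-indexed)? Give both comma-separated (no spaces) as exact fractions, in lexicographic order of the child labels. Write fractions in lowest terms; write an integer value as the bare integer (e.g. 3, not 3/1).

1. join G+I (d=8, Q=-105) ⇒ GI; edges |G|=7/4, |I|=25/4
  updated: d(GI,S)=23/2, d(GI,U)=33
2. join GI+S (d=23/2, Q=-153/2) ⇒ GIS; edges |GI|=25/4, |S|=21/4
  updated: d(GIS,U)=107/4
3. join GIS+U (d=107/4) ⇒ GISU; edges |GIS|=107/8, |U|=107/8
final tree: (((G:7/4,I:25/4):25/4,S:21/4):107/8,U:107/8)
total length: 185/4

25/4,21/4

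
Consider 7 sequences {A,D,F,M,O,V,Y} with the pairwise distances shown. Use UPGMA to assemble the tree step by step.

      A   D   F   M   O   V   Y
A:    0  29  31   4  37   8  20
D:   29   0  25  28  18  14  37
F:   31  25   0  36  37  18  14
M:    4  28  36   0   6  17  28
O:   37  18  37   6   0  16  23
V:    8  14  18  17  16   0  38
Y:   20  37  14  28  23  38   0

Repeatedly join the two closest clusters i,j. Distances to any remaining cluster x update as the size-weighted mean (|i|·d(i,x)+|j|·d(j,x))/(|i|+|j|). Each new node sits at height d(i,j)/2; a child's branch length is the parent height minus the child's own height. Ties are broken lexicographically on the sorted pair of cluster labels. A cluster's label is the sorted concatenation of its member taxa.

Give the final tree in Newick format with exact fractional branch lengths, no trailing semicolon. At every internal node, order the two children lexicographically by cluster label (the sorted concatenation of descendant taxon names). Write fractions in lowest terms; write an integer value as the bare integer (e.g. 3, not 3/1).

((((A:2,M:2):17/4,V:25/4):55/12,(D:9,O:9):11/6):229/60,(F:7,Y:7):153/20)

1. join A+M (d=4) ⇒ AM; edges |A|=2, |M|=2
  updated: d(AM,D)=57/2, d(AM,F)=67/2, d(AM,O)=43/2, d(AM,V)=25/2, d(AM,Y)=24
2. join AM+V (d=25/2) ⇒ AMV; edges |AM|=17/4, |V|=25/4
  updated: d(AMV,D)=71/3, d(AMV,F)=85/3, d(AMV,O)=59/3, d(AMV,Y)=86/3
3. join F+Y (d=14) ⇒ FY; edges |F|=7, |Y|=7
  updated: d(AMV,FY)=57/2, d(D,FY)=31, d(FY,O)=30
4. join D+O (d=18) ⇒ DO; edges |D|=9, |O|=9
  updated: d(AMV,DO)=65/3, d(DO,FY)=61/2
5. join AMV+DO (d=65/3) ⇒ ADMOV; edges |AMV|=55/12, |DO|=11/6
  updated: d(ADMOV,FY)=293/10
6. join ADMOV+FY (d=293/10) ⇒ ADFMOVY; edges |ADMOV|=229/60, |FY|=153/20
final tree: ((((A:2,M:2):17/4,V:25/4):55/12,(D:9,O:9):11/6):229/60,(F:7,Y:7):153/20)
total length: 3863/60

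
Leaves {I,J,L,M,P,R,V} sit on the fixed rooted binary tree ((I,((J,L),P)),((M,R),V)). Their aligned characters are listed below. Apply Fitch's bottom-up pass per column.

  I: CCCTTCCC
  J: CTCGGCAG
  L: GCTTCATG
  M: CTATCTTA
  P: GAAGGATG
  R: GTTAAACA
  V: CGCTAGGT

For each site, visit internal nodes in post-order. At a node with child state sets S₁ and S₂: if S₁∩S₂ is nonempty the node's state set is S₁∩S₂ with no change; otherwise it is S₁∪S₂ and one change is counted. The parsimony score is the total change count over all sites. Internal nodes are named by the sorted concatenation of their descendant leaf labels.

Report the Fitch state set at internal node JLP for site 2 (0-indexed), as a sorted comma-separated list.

A,C,T

site 0, node JL: J={C} ∪ L={G} → {C,G} (+1)
site 0, node JLP: JL={C,G} ∩ P={G} → {G} (+0)
site 0, node IJLP: I={C} ∪ JLP={G} → {C,G} (+1)
site 0, node MR: M={C} ∪ R={G} → {C,G} (+1)
site 0, node MRV: MR={C,G} ∩ V={C} → {C} (+0)
site 0, node IJLMPRV: IJLP={C,G} ∩ MRV={C} → {C} (+0)
site 1, node JL: J={T} ∪ L={C} → {C,T} (+1)
site 1, node JLP: JL={C,T} ∪ P={A} → {A,C,T} (+1)
site 1, node IJLP: I={C} ∩ JLP={A,C,T} → {C} (+0)
site 1, node MR: M={T} ∩ R={T} → {T} (+0)
site 1, node MRV: MR={T} ∪ V={G} → {G,T} (+1)
site 1, node IJLMPRV: IJLP={C} ∪ MRV={G,T} → {C,G,T} (+1)
site 2, node JL: J={C} ∪ L={T} → {C,T} (+1)
site 2, node JLP: JL={C,T} ∪ P={A} → {A,C,T} (+1)
site 2, node IJLP: I={C} ∩ JLP={A,C,T} → {C} (+0)
site 2, node MR: M={A} ∪ R={T} → {A,T} (+1)
site 2, node MRV: MR={A,T} ∪ V={C} → {A,C,T} (+1)
site 2, node IJLMPRV: IJLP={C} ∩ MRV={A,C,T} → {C} (+0)
site 3, node JL: J={G} ∪ L={T} → {G,T} (+1)
site 3, node JLP: JL={G,T} ∩ P={G} → {G} (+0)
site 3, node IJLP: I={T} ∪ JLP={G} → {G,T} (+1)
site 3, node MR: M={T} ∪ R={A} → {A,T} (+1)
site 3, node MRV: MR={A,T} ∩ V={T} → {T} (+0)
site 3, node IJLMPRV: IJLP={G,T} ∩ MRV={T} → {T} (+0)
site 4, node JL: J={G} ∪ L={C} → {C,G} (+1)
site 4, node JLP: JL={C,G} ∩ P={G} → {G} (+0)
site 4, node IJLP: I={T} ∪ JLP={G} → {G,T} (+1)
site 4, node MR: M={C} ∪ R={A} → {A,C} (+1)
site 4, node MRV: MR={A,C} ∩ V={A} → {A} (+0)
site 4, node IJLMPRV: IJLP={G,T} ∪ MRV={A} → {A,G,T} (+1)
site 5, node JL: J={C} ∪ L={A} → {A,C} (+1)
site 5, node JLP: JL={A,C} ∩ P={A} → {A} (+0)
site 5, node IJLP: I={C} ∪ JLP={A} → {A,C} (+1)
site 5, node MR: M={T} ∪ R={A} → {A,T} (+1)
site 5, node MRV: MR={A,T} ∪ V={G} → {A,G,T} (+1)
site 5, node IJLMPRV: IJLP={A,C} ∩ MRV={A,G,T} → {A} (+0)
site 6, node JL: J={A} ∪ L={T} → {A,T} (+1)
site 6, node JLP: JL={A,T} ∩ P={T} → {T} (+0)
site 6, node IJLP: I={C} ∪ JLP={T} → {C,T} (+1)
site 6, node MR: M={T} ∪ R={C} → {C,T} (+1)
site 6, node MRV: MR={C,T} ∪ V={G} → {C,G,T} (+1)
site 6, node IJLMPRV: IJLP={C,T} ∩ MRV={C,G,T} → {C,T} (+0)
site 7, node JL: J={G} ∩ L={G} → {G} (+0)
site 7, node JLP: JL={G} ∩ P={G} → {G} (+0)
site 7, node IJLP: I={C} ∪ JLP={G} → {C,G} (+1)
site 7, node MR: M={A} ∩ R={A} → {A} (+0)
site 7, node MRV: MR={A} ∪ V={T} → {A,T} (+1)
site 7, node IJLMPRV: IJLP={C,G} ∪ MRV={A,T} → {A,C,G,T} (+1)
per-site changes: [3, 4, 4, 3, 4, 4, 4, 3]; total = 29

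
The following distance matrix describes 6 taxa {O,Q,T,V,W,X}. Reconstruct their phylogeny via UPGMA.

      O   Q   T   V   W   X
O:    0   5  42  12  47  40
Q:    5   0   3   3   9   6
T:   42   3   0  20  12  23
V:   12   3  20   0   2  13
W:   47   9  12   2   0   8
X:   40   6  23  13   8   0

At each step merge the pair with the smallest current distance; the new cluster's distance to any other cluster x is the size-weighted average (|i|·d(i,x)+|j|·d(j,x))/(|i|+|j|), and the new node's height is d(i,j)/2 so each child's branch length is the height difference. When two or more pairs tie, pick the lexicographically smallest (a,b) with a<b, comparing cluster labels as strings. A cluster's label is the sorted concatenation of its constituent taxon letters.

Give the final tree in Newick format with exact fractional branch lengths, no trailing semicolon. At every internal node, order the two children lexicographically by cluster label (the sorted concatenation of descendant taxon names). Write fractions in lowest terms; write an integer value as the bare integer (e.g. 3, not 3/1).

step 1: merge (V,W) at d=2; branch lengths V→1, W→1; new cluster VW
  updated: d(O,VW)=59/2, d(Q,VW)=6, d(T,VW)=16, d(VW,X)=21/2
step 2: merge (Q,T) at d=3; branch lengths Q→3/2, T→3/2; new cluster QT
  updated: d(O,QT)=47/2, d(QT,VW)=11, d(QT,X)=29/2
step 3: merge (VW,X) at d=21/2; branch lengths VW→17/4, X→21/4; new cluster VWX
  updated: d(O,VWX)=33, d(QT,VWX)=73/6
step 4: merge (QT,VWX) at d=73/6; branch lengths QT→55/12, VWX→5/6; new cluster QTVWX
  updated: d(O,QTVWX)=146/5
step 5: merge (O,QTVWX) at d=146/5; branch lengths O→73/5, QTVWX→511/60; new cluster OQTVWX
final tree: (O:73/5,((Q:3/2,T:3/2):55/12,((V:1,W:1):17/4,X:21/4):5/6):511/60)
total length: 1291/30

(O:73/5,((Q:3/2,T:3/2):55/12,((V:1,W:1):17/4,X:21/4):5/6):511/60)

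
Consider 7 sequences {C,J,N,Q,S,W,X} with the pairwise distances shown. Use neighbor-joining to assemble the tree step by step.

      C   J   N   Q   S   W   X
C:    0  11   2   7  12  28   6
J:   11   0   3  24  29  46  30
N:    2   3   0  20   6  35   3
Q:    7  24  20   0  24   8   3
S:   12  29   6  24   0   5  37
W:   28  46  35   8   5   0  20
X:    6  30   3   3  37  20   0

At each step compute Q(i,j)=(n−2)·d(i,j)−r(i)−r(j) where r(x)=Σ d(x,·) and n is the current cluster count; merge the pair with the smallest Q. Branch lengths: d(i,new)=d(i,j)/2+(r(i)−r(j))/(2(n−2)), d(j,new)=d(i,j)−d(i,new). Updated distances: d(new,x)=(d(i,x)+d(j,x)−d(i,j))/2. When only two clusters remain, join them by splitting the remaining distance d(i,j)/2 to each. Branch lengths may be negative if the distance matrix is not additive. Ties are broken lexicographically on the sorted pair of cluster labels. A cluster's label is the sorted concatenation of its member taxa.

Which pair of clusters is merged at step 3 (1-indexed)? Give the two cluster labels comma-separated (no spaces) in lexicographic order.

1. join S+W (d=5, Q=-230) ⇒ SW; edges |S|=-2/5, |W|=27/5
  updated: d(C,SW)=35/2, d(J,SW)=35, d(N,SW)=18, d(Q,SW)=27/2, d(SW,X)=26
2. join J+N (d=3, Q=-137) ⇒ JN; edges |J|=69/8, |N|=-45/8
  updated: d(C,JN)=5, d(JN,Q)=41/2, d(JN,SW)=25, d(JN,X)=15
3. join C+JN (d=5, Q=-86) ⇒ CJN; edges |C|=-5/2, |JN|=15/2
  updated: d(CJN,Q)=45/4, d(CJN,SW)=75/4, d(CJN,X)=8
4. join CJN+X (d=8, Q=-59) ⇒ CJNX; edges |CJN|=17/4, |X|=15/4
  updated: d(CJNX,Q)=25/8, d(CJNX,SW)=147/8
5. join CJNX+Q (d=25/8, Q=-35) ⇒ CJNQX; edges |CJNX|=4, |Q|=-7/8
  updated: d(CJNQX,SW)=115/8
6. join CJNQX+SW (d=115/8) ⇒ CJNQSWX; edges |CJNQX|=115/16, |SW|=115/16
final tree: ((((C:-5/2,(J:69/8,N:-45/8):15/2):17/4,X:15/4):4,Q:-7/8):115/16,(S:-2/5,W:27/5):115/16)
total length: 77/2

C,JN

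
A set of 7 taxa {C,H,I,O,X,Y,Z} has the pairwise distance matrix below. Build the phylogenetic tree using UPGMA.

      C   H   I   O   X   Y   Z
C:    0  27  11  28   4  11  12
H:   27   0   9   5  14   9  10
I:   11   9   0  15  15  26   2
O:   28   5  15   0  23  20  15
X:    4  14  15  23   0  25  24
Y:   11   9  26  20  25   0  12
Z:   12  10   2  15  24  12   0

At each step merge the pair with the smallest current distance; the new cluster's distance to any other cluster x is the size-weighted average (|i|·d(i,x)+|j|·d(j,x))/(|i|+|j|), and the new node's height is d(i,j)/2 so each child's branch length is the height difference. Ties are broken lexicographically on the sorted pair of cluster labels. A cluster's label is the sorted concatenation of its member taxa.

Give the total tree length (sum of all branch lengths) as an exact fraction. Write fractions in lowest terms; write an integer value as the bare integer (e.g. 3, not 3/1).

step 1: merge (I,Z) at d=2; branch lengths I→1, Z→1; new cluster IZ
  updated: d(C,IZ)=23/2, d(H,IZ)=19/2, d(IZ,O)=15, d(IZ,X)=39/2, d(IZ,Y)=19
step 2: merge (C,X) at d=4; branch lengths C→2, X→2; new cluster CX
  updated: d(CX,H)=41/2, d(CX,IZ)=31/2, d(CX,O)=51/2, d(CX,Y)=18
step 3: merge (H,O) at d=5; branch lengths H→5/2, O→5/2; new cluster HO
  updated: d(CX,HO)=23, d(HO,IZ)=49/4, d(HO,Y)=29/2
step 4: merge (HO,IZ) at d=49/4; branch lengths HO→29/8, IZ→41/8; new cluster HIOZ
  updated: d(CX,HIOZ)=77/4, d(HIOZ,Y)=67/4
step 5: merge (HIOZ,Y) at d=67/4; branch lengths HIOZ→9/4, Y→67/8; new cluster HIOYZ
  updated: d(CX,HIOYZ)=19
step 6: merge (CX,HIOYZ) at d=19; branch lengths CX→15/2, HIOYZ→9/8; new cluster CHIOXYZ
final tree: ((C:2,X:2):15/2,(((H:5/2,O:5/2):29/8,(I:1,Z:1):41/8):9/4,Y:67/8):9/8)
total length: 39

39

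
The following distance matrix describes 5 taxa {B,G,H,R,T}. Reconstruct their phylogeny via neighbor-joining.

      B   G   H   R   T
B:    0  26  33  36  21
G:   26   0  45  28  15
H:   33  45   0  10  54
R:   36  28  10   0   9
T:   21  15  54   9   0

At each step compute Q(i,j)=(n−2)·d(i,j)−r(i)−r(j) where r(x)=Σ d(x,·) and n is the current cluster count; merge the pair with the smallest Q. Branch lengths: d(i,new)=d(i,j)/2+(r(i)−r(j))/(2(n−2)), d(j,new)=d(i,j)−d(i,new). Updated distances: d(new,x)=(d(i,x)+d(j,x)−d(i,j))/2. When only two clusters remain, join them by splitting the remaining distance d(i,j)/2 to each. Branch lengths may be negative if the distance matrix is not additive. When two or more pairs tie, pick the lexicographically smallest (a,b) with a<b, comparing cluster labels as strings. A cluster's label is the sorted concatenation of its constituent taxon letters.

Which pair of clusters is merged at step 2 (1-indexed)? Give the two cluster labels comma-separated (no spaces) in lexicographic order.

1. join H+R (d=10, Q=-195) ⇒ HR; edges |H|=89/6, |R|=-29/6
  updated: d(B,HR)=59/2, d(G,HR)=63/2, d(HR,T)=53/2
2. join B+HR (d=59/2, Q=-105) ⇒ BHR; edges |B|=12, |HR|=35/2
  updated: d(BHR,G)=14, d(BHR,T)=9
3. join BHR+G (d=14, Q=-38) ⇒ BGHR; edges |BHR|=4, |G|=10
  updated: d(BGHR,T)=5
4. join BGHR+T (d=5) ⇒ BGHRT; edges |BGHR|=5/2, |T|=5/2
final tree: (((B:12,(H:89/6,R:-29/6):35/2):4,G:10):5/2,T:5/2)
total length: 117/2

B,HR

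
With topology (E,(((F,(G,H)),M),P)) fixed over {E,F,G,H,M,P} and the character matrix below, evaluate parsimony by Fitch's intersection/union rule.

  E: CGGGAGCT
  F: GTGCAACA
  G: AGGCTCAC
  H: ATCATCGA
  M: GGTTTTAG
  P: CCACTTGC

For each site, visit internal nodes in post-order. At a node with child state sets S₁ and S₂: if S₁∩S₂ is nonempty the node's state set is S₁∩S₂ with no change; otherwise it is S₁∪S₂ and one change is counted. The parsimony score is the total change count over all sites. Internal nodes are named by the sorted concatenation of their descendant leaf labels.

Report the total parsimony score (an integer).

24

site 0, node GH: G={A} ∩ H={A} → {A} (+0)
site 0, node FGH: F={G} ∪ GH={A} → {A,G} (+1)
site 0, node FGHM: FGH={A,G} ∩ M={G} → {G} (+0)
site 0, node FGHMP: FGHM={G} ∪ P={C} → {C,G} (+1)
site 0, node EFGHMP: E={C} ∩ FGHMP={C,G} → {C} (+0)
site 1, node GH: G={G} ∪ H={T} → {G,T} (+1)
site 1, node FGH: F={T} ∩ GH={G,T} → {T} (+0)
site 1, node FGHM: FGH={T} ∪ M={G} → {G,T} (+1)
site 1, node FGHMP: FGHM={G,T} ∪ P={C} → {C,G,T} (+1)
site 1, node EFGHMP: E={G} ∩ FGHMP={C,G,T} → {G} (+0)
site 2, node GH: G={G} ∪ H={C} → {C,G} (+1)
site 2, node FGH: F={G} ∩ GH={C,G} → {G} (+0)
site 2, node FGHM: FGH={G} ∪ M={T} → {G,T} (+1)
site 2, node FGHMP: FGHM={G,T} ∪ P={A} → {A,G,T} (+1)
site 2, node EFGHMP: E={G} ∩ FGHMP={A,G,T} → {G} (+0)
site 3, node GH: G={C} ∪ H={A} → {A,C} (+1)
site 3, node FGH: F={C} ∩ GH={A,C} → {C} (+0)
site 3, node FGHM: FGH={C} ∪ M={T} → {C,T} (+1)
site 3, node FGHMP: FGHM={C,T} ∩ P={C} → {C} (+0)
site 3, node EFGHMP: E={G} ∪ FGHMP={C} → {C,G} (+1)
site 4, node GH: G={T} ∩ H={T} → {T} (+0)
site 4, node FGH: F={A} ∪ GH={T} → {A,T} (+1)
site 4, node FGHM: FGH={A,T} ∩ M={T} → {T} (+0)
site 4, node FGHMP: FGHM={T} ∩ P={T} → {T} (+0)
site 4, node EFGHMP: E={A} ∪ FGHMP={T} → {A,T} (+1)
site 5, node GH: G={C} ∩ H={C} → {C} (+0)
site 5, node FGH: F={A} ∪ GH={C} → {A,C} (+1)
site 5, node FGHM: FGH={A,C} ∪ M={T} → {A,C,T} (+1)
site 5, node FGHMP: FGHM={A,C,T} ∩ P={T} → {T} (+0)
site 5, node EFGHMP: E={G} ∪ FGHMP={T} → {G,T} (+1)
site 6, node GH: G={A} ∪ H={G} → {A,G} (+1)
site 6, node FGH: F={C} ∪ GH={A,G} → {A,C,G} (+1)
site 6, node FGHM: FGH={A,C,G} ∩ M={A} → {A} (+0)
site 6, node FGHMP: FGHM={A} ∪ P={G} → {A,G} (+1)
site 6, node EFGHMP: E={C} ∪ FGHMP={A,G} → {A,C,G} (+1)
site 7, node GH: G={C} ∪ H={A} → {A,C} (+1)
site 7, node FGH: F={A} ∩ GH={A,C} → {A} (+0)
site 7, node FGHM: FGH={A} ∪ M={G} → {A,G} (+1)
site 7, node FGHMP: FGHM={A,G} ∪ P={C} → {A,C,G} (+1)
site 7, node EFGHMP: E={T} ∪ FGHMP={A,C,G} → {A,C,G,T} (+1)
per-site changes: [2, 3, 3, 3, 2, 3, 4, 4]; total = 24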